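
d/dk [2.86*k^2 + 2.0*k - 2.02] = 5.72*k + 2.0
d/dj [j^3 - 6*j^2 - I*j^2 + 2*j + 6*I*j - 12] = 3*j^2 - 12*j - 2*I*j + 2 + 6*I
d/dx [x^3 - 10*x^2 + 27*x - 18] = 3*x^2 - 20*x + 27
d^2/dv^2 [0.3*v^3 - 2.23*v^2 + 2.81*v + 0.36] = 1.8*v - 4.46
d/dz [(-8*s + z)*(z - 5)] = -8*s + 2*z - 5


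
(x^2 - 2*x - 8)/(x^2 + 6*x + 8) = (x - 4)/(x + 4)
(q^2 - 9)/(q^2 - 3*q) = (q + 3)/q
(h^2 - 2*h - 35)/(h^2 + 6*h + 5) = (h - 7)/(h + 1)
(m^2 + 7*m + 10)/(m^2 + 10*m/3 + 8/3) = 3*(m + 5)/(3*m + 4)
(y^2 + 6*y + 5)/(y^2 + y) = (y + 5)/y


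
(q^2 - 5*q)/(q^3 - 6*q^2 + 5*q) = 1/(q - 1)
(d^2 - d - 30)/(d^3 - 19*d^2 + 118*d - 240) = (d + 5)/(d^2 - 13*d + 40)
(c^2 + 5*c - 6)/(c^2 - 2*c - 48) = (c - 1)/(c - 8)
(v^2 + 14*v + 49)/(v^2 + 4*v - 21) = (v + 7)/(v - 3)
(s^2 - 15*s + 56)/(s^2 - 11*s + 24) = (s - 7)/(s - 3)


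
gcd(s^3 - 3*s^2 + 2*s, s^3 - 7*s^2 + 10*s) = s^2 - 2*s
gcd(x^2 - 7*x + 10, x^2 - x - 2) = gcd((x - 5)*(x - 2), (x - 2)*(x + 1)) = x - 2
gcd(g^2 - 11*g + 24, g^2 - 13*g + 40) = g - 8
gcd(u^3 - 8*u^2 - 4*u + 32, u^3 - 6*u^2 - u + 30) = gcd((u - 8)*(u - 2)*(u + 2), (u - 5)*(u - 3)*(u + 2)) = u + 2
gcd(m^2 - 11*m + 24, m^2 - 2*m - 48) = m - 8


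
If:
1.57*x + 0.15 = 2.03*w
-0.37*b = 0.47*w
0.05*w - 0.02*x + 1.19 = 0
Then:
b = 62.72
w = -49.37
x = -63.94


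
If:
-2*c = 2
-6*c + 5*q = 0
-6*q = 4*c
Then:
No Solution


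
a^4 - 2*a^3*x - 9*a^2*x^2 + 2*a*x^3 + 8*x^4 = (a - 4*x)*(a - x)*(a + x)*(a + 2*x)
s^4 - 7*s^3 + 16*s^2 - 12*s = s*(s - 3)*(s - 2)^2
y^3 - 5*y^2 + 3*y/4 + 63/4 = (y - 7/2)*(y - 3)*(y + 3/2)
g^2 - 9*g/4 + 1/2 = (g - 2)*(g - 1/4)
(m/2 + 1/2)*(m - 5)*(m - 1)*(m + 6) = m^4/2 + m^3/2 - 31*m^2/2 - m/2 + 15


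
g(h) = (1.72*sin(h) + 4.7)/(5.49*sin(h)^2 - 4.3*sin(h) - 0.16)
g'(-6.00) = 5.27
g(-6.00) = -5.55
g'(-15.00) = -1.53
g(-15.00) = 0.72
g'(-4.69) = 0.87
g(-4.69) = 6.24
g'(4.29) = -0.35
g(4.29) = 0.38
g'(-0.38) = 7.31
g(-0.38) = 1.85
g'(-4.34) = 36.97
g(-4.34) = 10.54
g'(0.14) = 29.13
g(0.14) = -7.56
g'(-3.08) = -1462.74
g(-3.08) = 36.61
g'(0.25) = 8.10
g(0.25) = -5.77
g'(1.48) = -3.68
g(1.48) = 6.40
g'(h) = (-10.98*sin(h)*cos(h) + 4.3*cos(h))*(1.72*sin(h) + 4.7)/(5.49*sin(h)^2 - 4.3*sin(h) - 0.16)^2 + 1.72*cos(h)/(5.49*sin(h)^2 - 4.3*sin(h) - 0.16)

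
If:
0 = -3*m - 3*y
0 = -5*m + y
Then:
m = 0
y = 0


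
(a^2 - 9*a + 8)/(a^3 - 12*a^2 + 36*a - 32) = (a - 1)/(a^2 - 4*a + 4)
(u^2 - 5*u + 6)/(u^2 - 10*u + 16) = (u - 3)/(u - 8)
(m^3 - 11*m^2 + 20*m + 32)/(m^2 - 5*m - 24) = (m^2 - 3*m - 4)/(m + 3)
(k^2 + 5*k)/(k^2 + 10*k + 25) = k/(k + 5)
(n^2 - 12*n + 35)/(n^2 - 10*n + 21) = (n - 5)/(n - 3)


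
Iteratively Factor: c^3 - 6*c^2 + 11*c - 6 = (c - 3)*(c^2 - 3*c + 2) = (c - 3)*(c - 1)*(c - 2)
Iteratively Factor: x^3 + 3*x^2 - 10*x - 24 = (x - 3)*(x^2 + 6*x + 8) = (x - 3)*(x + 2)*(x + 4)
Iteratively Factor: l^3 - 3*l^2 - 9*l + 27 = (l - 3)*(l^2 - 9) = (l - 3)*(l + 3)*(l - 3)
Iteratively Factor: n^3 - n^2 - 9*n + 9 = (n - 1)*(n^2 - 9) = (n - 3)*(n - 1)*(n + 3)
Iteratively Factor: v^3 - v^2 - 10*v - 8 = (v + 1)*(v^2 - 2*v - 8) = (v + 1)*(v + 2)*(v - 4)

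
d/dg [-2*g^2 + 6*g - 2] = 6 - 4*g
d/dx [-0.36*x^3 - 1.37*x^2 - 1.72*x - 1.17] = -1.08*x^2 - 2.74*x - 1.72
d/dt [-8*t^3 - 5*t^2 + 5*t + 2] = -24*t^2 - 10*t + 5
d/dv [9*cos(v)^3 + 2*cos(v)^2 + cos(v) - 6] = (27*sin(v)^2 - 4*cos(v) - 28)*sin(v)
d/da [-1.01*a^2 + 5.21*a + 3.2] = 5.21 - 2.02*a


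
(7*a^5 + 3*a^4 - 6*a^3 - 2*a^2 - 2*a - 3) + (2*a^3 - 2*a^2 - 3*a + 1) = 7*a^5 + 3*a^4 - 4*a^3 - 4*a^2 - 5*a - 2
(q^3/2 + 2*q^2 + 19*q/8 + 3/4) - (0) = q^3/2 + 2*q^2 + 19*q/8 + 3/4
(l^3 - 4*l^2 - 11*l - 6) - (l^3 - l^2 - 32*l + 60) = -3*l^2 + 21*l - 66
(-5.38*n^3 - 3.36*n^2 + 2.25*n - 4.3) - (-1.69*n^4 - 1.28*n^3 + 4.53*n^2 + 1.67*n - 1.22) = 1.69*n^4 - 4.1*n^3 - 7.89*n^2 + 0.58*n - 3.08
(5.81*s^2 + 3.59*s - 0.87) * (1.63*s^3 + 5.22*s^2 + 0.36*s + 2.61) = 9.4703*s^5 + 36.1799*s^4 + 19.4133*s^3 + 11.9151*s^2 + 9.0567*s - 2.2707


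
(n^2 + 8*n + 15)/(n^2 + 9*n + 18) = (n + 5)/(n + 6)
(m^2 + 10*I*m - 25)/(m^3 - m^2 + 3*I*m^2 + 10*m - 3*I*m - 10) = (m + 5*I)/(m^2 - m*(1 + 2*I) + 2*I)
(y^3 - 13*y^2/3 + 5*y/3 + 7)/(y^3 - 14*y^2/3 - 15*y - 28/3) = (3*y^2 - 16*y + 21)/(3*y^2 - 17*y - 28)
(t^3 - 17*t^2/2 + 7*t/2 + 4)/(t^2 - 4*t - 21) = (-2*t^3 + 17*t^2 - 7*t - 8)/(2*(-t^2 + 4*t + 21))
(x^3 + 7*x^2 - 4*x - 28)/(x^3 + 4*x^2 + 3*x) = (x^3 + 7*x^2 - 4*x - 28)/(x*(x^2 + 4*x + 3))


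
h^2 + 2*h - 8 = (h - 2)*(h + 4)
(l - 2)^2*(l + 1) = l^3 - 3*l^2 + 4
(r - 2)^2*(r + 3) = r^3 - r^2 - 8*r + 12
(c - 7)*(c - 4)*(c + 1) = c^3 - 10*c^2 + 17*c + 28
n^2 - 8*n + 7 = (n - 7)*(n - 1)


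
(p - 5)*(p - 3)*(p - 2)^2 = p^4 - 12*p^3 + 51*p^2 - 92*p + 60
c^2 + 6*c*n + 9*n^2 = (c + 3*n)^2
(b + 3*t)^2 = b^2 + 6*b*t + 9*t^2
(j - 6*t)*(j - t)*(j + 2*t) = j^3 - 5*j^2*t - 8*j*t^2 + 12*t^3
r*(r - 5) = r^2 - 5*r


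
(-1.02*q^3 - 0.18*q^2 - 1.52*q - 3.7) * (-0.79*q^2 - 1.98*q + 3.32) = 0.8058*q^5 + 2.1618*q^4 - 1.8292*q^3 + 5.335*q^2 + 2.2796*q - 12.284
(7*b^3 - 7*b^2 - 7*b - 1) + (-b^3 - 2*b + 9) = 6*b^3 - 7*b^2 - 9*b + 8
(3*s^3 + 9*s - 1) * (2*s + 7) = 6*s^4 + 21*s^3 + 18*s^2 + 61*s - 7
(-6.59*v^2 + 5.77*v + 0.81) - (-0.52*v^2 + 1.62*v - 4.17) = -6.07*v^2 + 4.15*v + 4.98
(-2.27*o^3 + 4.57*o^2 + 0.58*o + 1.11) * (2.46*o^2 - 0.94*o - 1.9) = -5.5842*o^5 + 13.376*o^4 + 1.444*o^3 - 6.4976*o^2 - 2.1454*o - 2.109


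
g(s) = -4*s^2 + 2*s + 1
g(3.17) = -32.86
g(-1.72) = -14.27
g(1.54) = -5.41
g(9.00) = -305.00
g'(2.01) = -14.08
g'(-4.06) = 34.48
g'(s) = 2 - 8*s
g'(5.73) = -43.84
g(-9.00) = -341.00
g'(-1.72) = 15.76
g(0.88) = -0.34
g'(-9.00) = 74.00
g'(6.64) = -51.12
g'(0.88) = -5.04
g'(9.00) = -70.00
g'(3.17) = -23.36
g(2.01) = -11.14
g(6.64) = -162.08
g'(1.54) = -10.32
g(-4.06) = -73.05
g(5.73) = -118.87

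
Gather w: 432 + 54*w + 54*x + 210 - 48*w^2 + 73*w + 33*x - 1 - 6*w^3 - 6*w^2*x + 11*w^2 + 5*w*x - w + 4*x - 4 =-6*w^3 + w^2*(-6*x - 37) + w*(5*x + 126) + 91*x + 637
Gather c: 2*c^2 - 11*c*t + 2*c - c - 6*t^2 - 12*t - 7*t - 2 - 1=2*c^2 + c*(1 - 11*t) - 6*t^2 - 19*t - 3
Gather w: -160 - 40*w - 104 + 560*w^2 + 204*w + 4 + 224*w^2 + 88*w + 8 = 784*w^2 + 252*w - 252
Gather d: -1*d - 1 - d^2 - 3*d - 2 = -d^2 - 4*d - 3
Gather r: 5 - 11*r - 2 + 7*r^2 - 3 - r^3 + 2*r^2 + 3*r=-r^3 + 9*r^2 - 8*r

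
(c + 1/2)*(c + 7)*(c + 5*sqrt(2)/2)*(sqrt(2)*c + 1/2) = sqrt(2)*c^4 + 11*c^3/2 + 15*sqrt(2)*c^3/2 + 19*sqrt(2)*c^2/4 + 165*c^2/4 + 75*sqrt(2)*c/8 + 77*c/4 + 35*sqrt(2)/8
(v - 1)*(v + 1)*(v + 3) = v^3 + 3*v^2 - v - 3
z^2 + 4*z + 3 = (z + 1)*(z + 3)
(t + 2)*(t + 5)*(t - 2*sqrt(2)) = t^3 - 2*sqrt(2)*t^2 + 7*t^2 - 14*sqrt(2)*t + 10*t - 20*sqrt(2)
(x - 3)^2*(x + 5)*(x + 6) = x^4 + 5*x^3 - 27*x^2 - 81*x + 270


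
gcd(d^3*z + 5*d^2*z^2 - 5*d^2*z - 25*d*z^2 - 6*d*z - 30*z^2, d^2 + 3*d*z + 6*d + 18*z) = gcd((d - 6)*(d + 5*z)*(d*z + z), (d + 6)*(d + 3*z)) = 1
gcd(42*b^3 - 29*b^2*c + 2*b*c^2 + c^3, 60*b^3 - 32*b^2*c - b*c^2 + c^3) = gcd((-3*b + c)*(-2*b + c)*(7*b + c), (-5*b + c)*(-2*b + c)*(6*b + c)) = 2*b - c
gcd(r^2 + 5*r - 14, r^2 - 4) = r - 2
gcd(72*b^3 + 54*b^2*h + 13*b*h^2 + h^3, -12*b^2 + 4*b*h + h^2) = 6*b + h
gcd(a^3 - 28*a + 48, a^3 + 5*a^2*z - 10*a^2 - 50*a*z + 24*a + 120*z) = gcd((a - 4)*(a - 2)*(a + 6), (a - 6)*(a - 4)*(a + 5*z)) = a - 4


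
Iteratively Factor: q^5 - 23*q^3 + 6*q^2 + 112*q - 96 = (q - 4)*(q^4 + 4*q^3 - 7*q^2 - 22*q + 24) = (q - 4)*(q - 1)*(q^3 + 5*q^2 - 2*q - 24) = (q - 4)*(q - 1)*(q + 4)*(q^2 + q - 6) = (q - 4)*(q - 1)*(q + 3)*(q + 4)*(q - 2)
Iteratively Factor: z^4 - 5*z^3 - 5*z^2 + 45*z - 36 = (z - 3)*(z^3 - 2*z^2 - 11*z + 12) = (z - 3)*(z - 1)*(z^2 - z - 12) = (z - 3)*(z - 1)*(z + 3)*(z - 4)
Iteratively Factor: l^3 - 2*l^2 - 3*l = (l - 3)*(l^2 + l) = (l - 3)*(l + 1)*(l)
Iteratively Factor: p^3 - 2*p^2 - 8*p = (p - 4)*(p^2 + 2*p) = (p - 4)*(p + 2)*(p)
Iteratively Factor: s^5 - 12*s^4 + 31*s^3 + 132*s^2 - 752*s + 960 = (s - 4)*(s^4 - 8*s^3 - s^2 + 128*s - 240) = (s - 4)*(s + 4)*(s^3 - 12*s^2 + 47*s - 60) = (s - 5)*(s - 4)*(s + 4)*(s^2 - 7*s + 12) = (s - 5)*(s - 4)*(s - 3)*(s + 4)*(s - 4)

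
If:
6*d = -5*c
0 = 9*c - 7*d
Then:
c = 0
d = 0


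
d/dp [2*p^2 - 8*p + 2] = 4*p - 8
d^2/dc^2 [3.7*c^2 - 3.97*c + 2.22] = 7.40000000000000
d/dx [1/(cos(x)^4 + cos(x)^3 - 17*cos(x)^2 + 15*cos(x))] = (4*cos(x)^3 + 3*cos(x)^2 - 34*cos(x) + 15)*sin(x)/((cos(x)^3 + cos(x)^2 - 17*cos(x) + 15)^2*cos(x)^2)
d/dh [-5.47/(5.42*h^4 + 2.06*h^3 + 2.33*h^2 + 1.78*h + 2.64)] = (118.5896*h^3 + 33.8046*h^2 + 25.4902*h + 9.7366)/(5.42*h^4 + 2.06*h^3 + 2.33*h^2 + 1.78*h + 2.64)^2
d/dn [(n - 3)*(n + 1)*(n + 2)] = 3*n^2 - 7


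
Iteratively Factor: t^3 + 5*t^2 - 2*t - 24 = (t + 3)*(t^2 + 2*t - 8) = (t + 3)*(t + 4)*(t - 2)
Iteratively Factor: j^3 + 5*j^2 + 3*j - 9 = (j + 3)*(j^2 + 2*j - 3) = (j - 1)*(j + 3)*(j + 3)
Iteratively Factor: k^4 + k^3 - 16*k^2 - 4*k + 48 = (k + 2)*(k^3 - k^2 - 14*k + 24) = (k + 2)*(k + 4)*(k^2 - 5*k + 6) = (k - 3)*(k + 2)*(k + 4)*(k - 2)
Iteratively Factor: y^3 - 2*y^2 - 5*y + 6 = (y - 1)*(y^2 - y - 6) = (y - 3)*(y - 1)*(y + 2)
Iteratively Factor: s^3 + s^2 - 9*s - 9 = (s + 3)*(s^2 - 2*s - 3) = (s + 1)*(s + 3)*(s - 3)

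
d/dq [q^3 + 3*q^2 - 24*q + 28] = 3*q^2 + 6*q - 24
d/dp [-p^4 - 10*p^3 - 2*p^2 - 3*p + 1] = -4*p^3 - 30*p^2 - 4*p - 3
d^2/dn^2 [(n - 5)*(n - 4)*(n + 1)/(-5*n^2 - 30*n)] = 2*(-19*n^3 - 12*n^2 - 72*n - 144)/(n^3*(n^3 + 18*n^2 + 108*n + 216))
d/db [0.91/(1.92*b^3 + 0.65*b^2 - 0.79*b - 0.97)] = (-5.2416*b^2 - 1.183*b + 0.7189)/(1.92*b^3 + 0.65*b^2 - 0.79*b - 0.97)^2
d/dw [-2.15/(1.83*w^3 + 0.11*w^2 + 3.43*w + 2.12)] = (11.8035*w^2 + 0.473*w + 7.3745)/(1.83*w^3 + 0.11*w^2 + 3.43*w + 2.12)^2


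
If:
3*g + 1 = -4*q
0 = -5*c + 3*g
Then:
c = -4*q/5 - 1/5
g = -4*q/3 - 1/3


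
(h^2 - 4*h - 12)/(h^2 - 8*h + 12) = (h + 2)/(h - 2)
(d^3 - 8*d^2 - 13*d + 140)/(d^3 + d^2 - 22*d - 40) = (d - 7)/(d + 2)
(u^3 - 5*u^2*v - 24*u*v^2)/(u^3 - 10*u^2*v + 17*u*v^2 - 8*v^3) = u*(u + 3*v)/(u^2 - 2*u*v + v^2)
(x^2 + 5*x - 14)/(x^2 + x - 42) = (x - 2)/(x - 6)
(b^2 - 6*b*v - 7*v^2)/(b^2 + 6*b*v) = (b^2 - 6*b*v - 7*v^2)/(b*(b + 6*v))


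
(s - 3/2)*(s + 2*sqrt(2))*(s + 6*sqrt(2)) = s^3 - 3*s^2/2 + 8*sqrt(2)*s^2 - 12*sqrt(2)*s + 24*s - 36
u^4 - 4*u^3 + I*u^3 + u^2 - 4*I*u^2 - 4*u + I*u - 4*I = (u - 4)*(u - I)*(u + I)^2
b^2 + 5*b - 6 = (b - 1)*(b + 6)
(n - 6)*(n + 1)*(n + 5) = n^3 - 31*n - 30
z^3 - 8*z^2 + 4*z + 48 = (z - 6)*(z - 4)*(z + 2)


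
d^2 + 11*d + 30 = (d + 5)*(d + 6)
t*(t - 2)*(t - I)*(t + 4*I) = t^4 - 2*t^3 + 3*I*t^3 + 4*t^2 - 6*I*t^2 - 8*t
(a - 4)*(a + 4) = a^2 - 16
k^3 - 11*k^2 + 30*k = k*(k - 6)*(k - 5)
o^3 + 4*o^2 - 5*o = o*(o - 1)*(o + 5)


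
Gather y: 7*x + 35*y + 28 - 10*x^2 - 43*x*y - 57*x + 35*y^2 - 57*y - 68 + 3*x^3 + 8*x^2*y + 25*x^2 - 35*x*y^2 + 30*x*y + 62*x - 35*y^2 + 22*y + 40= 3*x^3 + 15*x^2 - 35*x*y^2 + 12*x + y*(8*x^2 - 13*x)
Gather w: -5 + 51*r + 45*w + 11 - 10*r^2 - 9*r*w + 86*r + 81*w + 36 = -10*r^2 + 137*r + w*(126 - 9*r) + 42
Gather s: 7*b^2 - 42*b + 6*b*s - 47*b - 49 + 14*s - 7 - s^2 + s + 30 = 7*b^2 - 89*b - s^2 + s*(6*b + 15) - 26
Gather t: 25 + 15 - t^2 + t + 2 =-t^2 + t + 42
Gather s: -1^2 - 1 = -2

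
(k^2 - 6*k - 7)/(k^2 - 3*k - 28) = (k + 1)/(k + 4)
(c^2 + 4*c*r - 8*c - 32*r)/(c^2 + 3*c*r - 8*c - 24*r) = (c + 4*r)/(c + 3*r)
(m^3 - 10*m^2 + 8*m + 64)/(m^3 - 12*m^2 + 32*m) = (m + 2)/m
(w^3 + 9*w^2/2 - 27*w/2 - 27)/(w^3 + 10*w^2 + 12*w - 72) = (2*w^2 - 3*w - 9)/(2*(w^2 + 4*w - 12))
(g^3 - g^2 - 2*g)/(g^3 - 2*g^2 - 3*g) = (g - 2)/(g - 3)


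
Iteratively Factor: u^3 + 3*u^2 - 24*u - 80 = (u + 4)*(u^2 - u - 20) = (u - 5)*(u + 4)*(u + 4)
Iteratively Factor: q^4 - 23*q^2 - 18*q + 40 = (q - 1)*(q^3 + q^2 - 22*q - 40) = (q - 1)*(q + 2)*(q^2 - q - 20) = (q - 1)*(q + 2)*(q + 4)*(q - 5)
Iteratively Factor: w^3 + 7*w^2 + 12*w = (w)*(w^2 + 7*w + 12) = w*(w + 4)*(w + 3)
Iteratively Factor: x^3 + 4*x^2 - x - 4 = (x + 1)*(x^2 + 3*x - 4) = (x - 1)*(x + 1)*(x + 4)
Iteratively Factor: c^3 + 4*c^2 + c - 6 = (c + 3)*(c^2 + c - 2) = (c - 1)*(c + 3)*(c + 2)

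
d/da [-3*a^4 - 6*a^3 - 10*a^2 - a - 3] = -12*a^3 - 18*a^2 - 20*a - 1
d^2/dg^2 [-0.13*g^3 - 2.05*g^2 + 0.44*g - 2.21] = -0.78*g - 4.1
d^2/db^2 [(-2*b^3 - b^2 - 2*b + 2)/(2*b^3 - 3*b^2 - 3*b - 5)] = 2*(-16*b^6 - 60*b^5 - 54*b^4 - 175*b^3 - 147*b^2 + 54*b - 7)/(8*b^9 - 36*b^8 + 18*b^7 + 21*b^6 + 153*b^5 - 36*b^4 - 147*b^3 - 360*b^2 - 225*b - 125)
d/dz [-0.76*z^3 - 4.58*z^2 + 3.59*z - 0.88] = -2.28*z^2 - 9.16*z + 3.59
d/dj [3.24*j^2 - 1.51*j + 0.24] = 6.48*j - 1.51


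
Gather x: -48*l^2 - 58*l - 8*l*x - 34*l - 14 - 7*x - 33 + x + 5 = -48*l^2 - 92*l + x*(-8*l - 6) - 42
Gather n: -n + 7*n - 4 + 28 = 6*n + 24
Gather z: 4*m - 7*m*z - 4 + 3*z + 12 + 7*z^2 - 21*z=4*m + 7*z^2 + z*(-7*m - 18) + 8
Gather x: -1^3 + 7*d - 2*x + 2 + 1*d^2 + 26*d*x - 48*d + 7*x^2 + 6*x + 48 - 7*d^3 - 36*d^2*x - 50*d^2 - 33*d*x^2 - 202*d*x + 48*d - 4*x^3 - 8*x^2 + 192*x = -7*d^3 - 49*d^2 + 7*d - 4*x^3 + x^2*(-33*d - 1) + x*(-36*d^2 - 176*d + 196) + 49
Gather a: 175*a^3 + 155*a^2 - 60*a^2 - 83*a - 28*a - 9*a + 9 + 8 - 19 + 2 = 175*a^3 + 95*a^2 - 120*a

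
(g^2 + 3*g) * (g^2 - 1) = g^4 + 3*g^3 - g^2 - 3*g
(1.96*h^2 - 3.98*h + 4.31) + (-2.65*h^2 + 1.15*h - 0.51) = -0.69*h^2 - 2.83*h + 3.8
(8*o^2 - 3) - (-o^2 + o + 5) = 9*o^2 - o - 8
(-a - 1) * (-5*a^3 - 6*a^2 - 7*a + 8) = 5*a^4 + 11*a^3 + 13*a^2 - a - 8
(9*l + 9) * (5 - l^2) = -9*l^3 - 9*l^2 + 45*l + 45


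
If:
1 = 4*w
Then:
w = 1/4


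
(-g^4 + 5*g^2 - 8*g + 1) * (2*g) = -2*g^5 + 10*g^3 - 16*g^2 + 2*g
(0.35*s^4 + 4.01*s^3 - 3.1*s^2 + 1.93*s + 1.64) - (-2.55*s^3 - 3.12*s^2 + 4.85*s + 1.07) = 0.35*s^4 + 6.56*s^3 + 0.02*s^2 - 2.92*s + 0.57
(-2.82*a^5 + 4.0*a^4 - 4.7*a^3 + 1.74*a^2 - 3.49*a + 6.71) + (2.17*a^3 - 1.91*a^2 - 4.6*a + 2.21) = -2.82*a^5 + 4.0*a^4 - 2.53*a^3 - 0.17*a^2 - 8.09*a + 8.92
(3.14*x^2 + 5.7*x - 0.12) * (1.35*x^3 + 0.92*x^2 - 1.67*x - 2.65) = 4.239*x^5 + 10.5838*x^4 - 0.161799999999999*x^3 - 17.9504*x^2 - 14.9046*x + 0.318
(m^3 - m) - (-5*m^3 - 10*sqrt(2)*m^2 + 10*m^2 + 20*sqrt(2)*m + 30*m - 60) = 6*m^3 - 10*m^2 + 10*sqrt(2)*m^2 - 31*m - 20*sqrt(2)*m + 60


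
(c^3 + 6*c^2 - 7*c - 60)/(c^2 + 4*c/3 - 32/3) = 3*(c^2 + 2*c - 15)/(3*c - 8)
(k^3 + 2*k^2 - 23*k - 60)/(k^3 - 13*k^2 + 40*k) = (k^2 + 7*k + 12)/(k*(k - 8))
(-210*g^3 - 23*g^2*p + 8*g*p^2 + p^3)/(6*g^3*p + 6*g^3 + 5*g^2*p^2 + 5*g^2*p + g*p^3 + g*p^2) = (-210*g^3 - 23*g^2*p + 8*g*p^2 + p^3)/(g*(6*g^2*p + 6*g^2 + 5*g*p^2 + 5*g*p + p^3 + p^2))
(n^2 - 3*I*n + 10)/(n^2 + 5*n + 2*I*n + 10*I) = (n - 5*I)/(n + 5)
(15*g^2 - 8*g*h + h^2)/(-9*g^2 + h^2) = (-5*g + h)/(3*g + h)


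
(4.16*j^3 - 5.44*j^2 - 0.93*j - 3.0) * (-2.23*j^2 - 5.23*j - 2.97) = -9.2768*j^5 - 9.6256*j^4 + 18.1699*j^3 + 27.7107*j^2 + 18.4521*j + 8.91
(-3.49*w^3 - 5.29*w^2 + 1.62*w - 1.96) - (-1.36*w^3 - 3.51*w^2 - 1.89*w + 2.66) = -2.13*w^3 - 1.78*w^2 + 3.51*w - 4.62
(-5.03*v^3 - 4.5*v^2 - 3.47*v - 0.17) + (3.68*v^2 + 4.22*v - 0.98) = -5.03*v^3 - 0.82*v^2 + 0.75*v - 1.15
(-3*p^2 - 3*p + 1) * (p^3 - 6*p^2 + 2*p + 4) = -3*p^5 + 15*p^4 + 13*p^3 - 24*p^2 - 10*p + 4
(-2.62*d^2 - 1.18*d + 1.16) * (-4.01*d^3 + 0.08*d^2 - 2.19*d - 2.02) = 10.5062*d^5 + 4.5222*d^4 + 0.991800000000001*d^3 + 7.9694*d^2 - 0.1568*d - 2.3432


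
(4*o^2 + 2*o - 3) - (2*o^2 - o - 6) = 2*o^2 + 3*o + 3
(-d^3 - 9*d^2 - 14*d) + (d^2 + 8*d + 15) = -d^3 - 8*d^2 - 6*d + 15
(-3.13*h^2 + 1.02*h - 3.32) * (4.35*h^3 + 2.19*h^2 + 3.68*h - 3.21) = -13.6155*h^5 - 2.4177*h^4 - 23.7266*h^3 + 6.5301*h^2 - 15.4918*h + 10.6572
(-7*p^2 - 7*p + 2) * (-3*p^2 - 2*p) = 21*p^4 + 35*p^3 + 8*p^2 - 4*p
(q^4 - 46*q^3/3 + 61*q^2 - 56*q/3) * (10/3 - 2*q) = -2*q^5 + 34*q^4 - 1558*q^3/9 + 722*q^2/3 - 560*q/9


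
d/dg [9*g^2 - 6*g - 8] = 18*g - 6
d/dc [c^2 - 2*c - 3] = 2*c - 2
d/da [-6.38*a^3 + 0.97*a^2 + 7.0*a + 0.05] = -19.14*a^2 + 1.94*a + 7.0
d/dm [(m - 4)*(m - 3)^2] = (m - 3)*(3*m - 11)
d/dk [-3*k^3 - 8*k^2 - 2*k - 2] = -9*k^2 - 16*k - 2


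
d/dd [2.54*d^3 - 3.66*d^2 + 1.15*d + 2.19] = 7.62*d^2 - 7.32*d + 1.15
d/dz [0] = 0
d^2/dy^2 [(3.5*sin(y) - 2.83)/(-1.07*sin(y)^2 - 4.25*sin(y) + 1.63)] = (4.00715*sin(y)^5 - 28.876518*sin(y)^4 - 9.99647499999995*sin(y)^3 - 27.173435*sin(y)^2 + 30.284775*sin(y) + 63.612856)/(1.07*sin(y)^2 + 4.25*sin(y) - 1.63)^3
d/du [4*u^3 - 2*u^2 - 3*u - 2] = 12*u^2 - 4*u - 3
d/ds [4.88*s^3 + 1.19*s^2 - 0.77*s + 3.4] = 14.64*s^2 + 2.38*s - 0.77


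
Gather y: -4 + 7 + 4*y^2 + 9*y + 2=4*y^2 + 9*y + 5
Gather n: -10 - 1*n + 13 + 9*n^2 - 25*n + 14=9*n^2 - 26*n + 17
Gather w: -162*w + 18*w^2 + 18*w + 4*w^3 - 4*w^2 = 4*w^3 + 14*w^2 - 144*w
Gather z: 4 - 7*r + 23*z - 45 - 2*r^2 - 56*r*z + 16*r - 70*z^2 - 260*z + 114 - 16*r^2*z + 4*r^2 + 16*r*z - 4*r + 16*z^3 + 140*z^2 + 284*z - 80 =2*r^2 + 5*r + 16*z^3 + 70*z^2 + z*(-16*r^2 - 40*r + 47) - 7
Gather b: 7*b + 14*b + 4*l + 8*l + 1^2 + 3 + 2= 21*b + 12*l + 6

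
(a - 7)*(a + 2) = a^2 - 5*a - 14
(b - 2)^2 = b^2 - 4*b + 4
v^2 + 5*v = v*(v + 5)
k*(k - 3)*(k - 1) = k^3 - 4*k^2 + 3*k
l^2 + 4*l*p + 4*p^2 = (l + 2*p)^2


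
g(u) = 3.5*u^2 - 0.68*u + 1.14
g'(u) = 7.0*u - 0.68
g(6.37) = 138.83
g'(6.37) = 43.91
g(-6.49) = 152.97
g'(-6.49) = -46.11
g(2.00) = 13.78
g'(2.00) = 13.32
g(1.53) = 8.29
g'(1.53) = 10.03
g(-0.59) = 2.76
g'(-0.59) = -4.81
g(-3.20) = 39.16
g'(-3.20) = -23.08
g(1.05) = 4.28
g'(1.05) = 6.67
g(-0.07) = 1.20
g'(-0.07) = -1.17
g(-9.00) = 290.76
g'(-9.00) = -63.68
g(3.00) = 30.60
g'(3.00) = 20.32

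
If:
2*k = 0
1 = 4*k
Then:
No Solution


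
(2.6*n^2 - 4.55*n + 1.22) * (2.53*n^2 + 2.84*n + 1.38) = 6.578*n^4 - 4.1275*n^3 - 6.2474*n^2 - 2.8142*n + 1.6836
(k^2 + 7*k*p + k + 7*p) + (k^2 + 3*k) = 2*k^2 + 7*k*p + 4*k + 7*p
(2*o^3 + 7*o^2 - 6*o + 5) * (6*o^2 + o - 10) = 12*o^5 + 44*o^4 - 49*o^3 - 46*o^2 + 65*o - 50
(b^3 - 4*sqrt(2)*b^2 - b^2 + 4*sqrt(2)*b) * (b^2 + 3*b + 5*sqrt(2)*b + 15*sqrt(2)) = b^5 + sqrt(2)*b^4 + 2*b^4 - 43*b^3 + 2*sqrt(2)*b^3 - 80*b^2 - 3*sqrt(2)*b^2 + 120*b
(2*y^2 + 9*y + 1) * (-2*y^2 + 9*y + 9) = -4*y^4 + 97*y^2 + 90*y + 9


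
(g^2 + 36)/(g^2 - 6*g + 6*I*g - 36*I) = (g - 6*I)/(g - 6)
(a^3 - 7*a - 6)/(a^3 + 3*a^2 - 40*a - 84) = (a^2 - 2*a - 3)/(a^2 + a - 42)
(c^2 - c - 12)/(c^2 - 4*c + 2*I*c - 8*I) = (c + 3)/(c + 2*I)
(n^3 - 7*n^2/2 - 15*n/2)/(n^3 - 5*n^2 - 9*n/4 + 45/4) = 2*n/(2*n - 3)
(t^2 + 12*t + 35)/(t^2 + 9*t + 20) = (t + 7)/(t + 4)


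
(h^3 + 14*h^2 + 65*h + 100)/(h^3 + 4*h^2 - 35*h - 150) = (h + 4)/(h - 6)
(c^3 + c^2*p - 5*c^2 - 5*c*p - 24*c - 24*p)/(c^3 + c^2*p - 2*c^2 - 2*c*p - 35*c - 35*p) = (c^2 - 5*c - 24)/(c^2 - 2*c - 35)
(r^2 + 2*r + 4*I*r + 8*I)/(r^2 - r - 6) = (r + 4*I)/(r - 3)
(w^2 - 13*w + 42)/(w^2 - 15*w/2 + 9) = 2*(w - 7)/(2*w - 3)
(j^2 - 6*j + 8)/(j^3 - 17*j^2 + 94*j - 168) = (j - 2)/(j^2 - 13*j + 42)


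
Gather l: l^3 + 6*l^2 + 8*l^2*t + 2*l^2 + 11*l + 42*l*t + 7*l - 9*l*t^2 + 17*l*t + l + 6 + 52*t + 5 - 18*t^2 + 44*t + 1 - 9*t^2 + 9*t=l^3 + l^2*(8*t + 8) + l*(-9*t^2 + 59*t + 19) - 27*t^2 + 105*t + 12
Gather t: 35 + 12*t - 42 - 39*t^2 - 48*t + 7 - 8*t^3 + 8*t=-8*t^3 - 39*t^2 - 28*t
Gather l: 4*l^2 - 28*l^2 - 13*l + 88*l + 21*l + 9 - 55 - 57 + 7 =-24*l^2 + 96*l - 96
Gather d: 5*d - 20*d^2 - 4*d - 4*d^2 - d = -24*d^2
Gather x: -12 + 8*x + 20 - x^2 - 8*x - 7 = 1 - x^2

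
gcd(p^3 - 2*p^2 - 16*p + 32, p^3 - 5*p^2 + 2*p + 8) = p^2 - 6*p + 8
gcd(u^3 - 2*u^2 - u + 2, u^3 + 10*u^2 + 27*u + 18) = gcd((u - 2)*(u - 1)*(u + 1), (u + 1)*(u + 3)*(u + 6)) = u + 1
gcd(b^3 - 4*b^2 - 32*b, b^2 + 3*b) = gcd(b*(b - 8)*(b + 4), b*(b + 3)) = b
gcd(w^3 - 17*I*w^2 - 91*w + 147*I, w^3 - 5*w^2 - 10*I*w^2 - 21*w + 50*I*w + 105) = w^2 - 10*I*w - 21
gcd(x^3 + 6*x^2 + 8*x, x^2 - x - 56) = 1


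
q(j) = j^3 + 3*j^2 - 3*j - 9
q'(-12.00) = 357.00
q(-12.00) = -1269.00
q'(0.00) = -3.00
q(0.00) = -9.00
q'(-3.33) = 10.29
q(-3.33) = -2.67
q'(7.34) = 202.67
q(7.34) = 526.05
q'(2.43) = 29.29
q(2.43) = 15.77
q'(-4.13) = 23.39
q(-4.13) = -15.88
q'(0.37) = -0.37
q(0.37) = -9.65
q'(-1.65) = -4.73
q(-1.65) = -0.37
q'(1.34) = 10.43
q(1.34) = -5.23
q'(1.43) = 11.71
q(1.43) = -4.23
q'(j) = 3*j^2 + 6*j - 3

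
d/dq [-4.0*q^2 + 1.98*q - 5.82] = 1.98 - 8.0*q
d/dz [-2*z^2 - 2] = -4*z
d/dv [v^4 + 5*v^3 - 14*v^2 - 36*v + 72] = 4*v^3 + 15*v^2 - 28*v - 36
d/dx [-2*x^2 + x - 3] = 1 - 4*x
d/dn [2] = 0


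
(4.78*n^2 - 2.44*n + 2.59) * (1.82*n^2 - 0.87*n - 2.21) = 8.6996*n^4 - 8.5994*n^3 - 3.7272*n^2 + 3.1391*n - 5.7239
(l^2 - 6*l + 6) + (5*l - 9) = l^2 - l - 3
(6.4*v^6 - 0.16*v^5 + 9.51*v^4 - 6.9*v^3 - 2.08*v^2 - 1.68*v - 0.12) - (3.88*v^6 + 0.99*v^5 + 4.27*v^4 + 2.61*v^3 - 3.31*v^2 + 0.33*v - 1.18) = 2.52*v^6 - 1.15*v^5 + 5.24*v^4 - 9.51*v^3 + 1.23*v^2 - 2.01*v + 1.06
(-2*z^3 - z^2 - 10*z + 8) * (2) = -4*z^3 - 2*z^2 - 20*z + 16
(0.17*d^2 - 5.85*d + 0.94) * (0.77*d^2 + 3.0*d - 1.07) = 0.1309*d^4 - 3.9945*d^3 - 17.0081*d^2 + 9.0795*d - 1.0058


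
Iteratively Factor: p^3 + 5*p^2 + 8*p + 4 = (p + 2)*(p^2 + 3*p + 2) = (p + 2)^2*(p + 1)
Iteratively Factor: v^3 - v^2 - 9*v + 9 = (v - 1)*(v^2 - 9) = (v - 1)*(v + 3)*(v - 3)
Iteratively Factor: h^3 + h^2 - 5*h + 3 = (h - 1)*(h^2 + 2*h - 3) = (h - 1)*(h + 3)*(h - 1)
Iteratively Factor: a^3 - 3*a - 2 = (a - 2)*(a^2 + 2*a + 1) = (a - 2)*(a + 1)*(a + 1)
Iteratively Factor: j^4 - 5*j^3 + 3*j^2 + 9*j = (j - 3)*(j^3 - 2*j^2 - 3*j) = j*(j - 3)*(j^2 - 2*j - 3) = j*(j - 3)^2*(j + 1)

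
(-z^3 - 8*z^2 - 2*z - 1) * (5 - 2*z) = 2*z^4 + 11*z^3 - 36*z^2 - 8*z - 5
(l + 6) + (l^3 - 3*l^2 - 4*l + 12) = l^3 - 3*l^2 - 3*l + 18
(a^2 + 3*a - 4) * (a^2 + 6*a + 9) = a^4 + 9*a^3 + 23*a^2 + 3*a - 36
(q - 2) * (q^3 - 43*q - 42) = q^4 - 2*q^3 - 43*q^2 + 44*q + 84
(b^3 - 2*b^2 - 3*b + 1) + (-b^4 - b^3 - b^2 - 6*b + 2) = -b^4 - 3*b^2 - 9*b + 3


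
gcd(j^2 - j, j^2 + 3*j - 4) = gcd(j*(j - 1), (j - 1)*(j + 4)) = j - 1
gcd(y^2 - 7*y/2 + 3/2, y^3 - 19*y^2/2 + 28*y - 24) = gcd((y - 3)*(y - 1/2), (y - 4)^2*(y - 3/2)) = 1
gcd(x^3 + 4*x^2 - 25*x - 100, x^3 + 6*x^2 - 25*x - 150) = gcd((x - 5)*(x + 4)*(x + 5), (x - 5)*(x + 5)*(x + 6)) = x^2 - 25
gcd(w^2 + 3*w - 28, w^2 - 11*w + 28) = w - 4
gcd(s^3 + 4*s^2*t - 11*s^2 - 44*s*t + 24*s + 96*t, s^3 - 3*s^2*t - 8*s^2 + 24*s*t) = s - 8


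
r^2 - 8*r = r*(r - 8)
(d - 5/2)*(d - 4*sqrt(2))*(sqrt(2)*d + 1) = sqrt(2)*d^3 - 7*d^2 - 5*sqrt(2)*d^2/2 - 4*sqrt(2)*d + 35*d/2 + 10*sqrt(2)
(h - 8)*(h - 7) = h^2 - 15*h + 56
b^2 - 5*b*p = b*(b - 5*p)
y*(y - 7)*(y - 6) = y^3 - 13*y^2 + 42*y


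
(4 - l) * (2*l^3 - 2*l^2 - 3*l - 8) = -2*l^4 + 10*l^3 - 5*l^2 - 4*l - 32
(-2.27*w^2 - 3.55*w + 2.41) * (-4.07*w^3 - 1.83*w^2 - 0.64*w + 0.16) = 9.2389*w^5 + 18.6026*w^4 - 1.8594*w^3 - 2.5015*w^2 - 2.1104*w + 0.3856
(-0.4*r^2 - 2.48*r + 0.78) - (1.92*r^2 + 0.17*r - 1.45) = -2.32*r^2 - 2.65*r + 2.23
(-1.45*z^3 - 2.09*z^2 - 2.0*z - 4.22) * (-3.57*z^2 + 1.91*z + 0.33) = 5.1765*z^5 + 4.6918*z^4 + 2.6696*z^3 + 10.5557*z^2 - 8.7202*z - 1.3926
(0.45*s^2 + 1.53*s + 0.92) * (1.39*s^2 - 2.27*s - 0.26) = 0.6255*s^4 + 1.1052*s^3 - 2.3113*s^2 - 2.4862*s - 0.2392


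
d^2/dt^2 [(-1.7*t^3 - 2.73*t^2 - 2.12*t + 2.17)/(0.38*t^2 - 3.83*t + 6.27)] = (2.22044604925031e-16*t^5 - 50.33216*t^3 + 285.850896*t^2 - 389.634216*t - 263.145676)/(0.054872*t^6 - 1.659156*t^5 + 19.43871*t^4 - 110.934035*t^3 + 320.738715*t^2 - 451.705221*t + 246.491883)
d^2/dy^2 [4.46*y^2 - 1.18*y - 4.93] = 8.92000000000000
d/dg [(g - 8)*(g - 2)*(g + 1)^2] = 4*g^3 - 24*g^2 - 6*g + 22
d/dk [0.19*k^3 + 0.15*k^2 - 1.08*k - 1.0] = 0.57*k^2 + 0.3*k - 1.08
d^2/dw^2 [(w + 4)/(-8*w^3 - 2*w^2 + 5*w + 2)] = 2*(-(w + 4)*(24*w^2 + 4*w - 5)^2 + (24*w^2 + 4*w + 2*(w + 4)*(12*w + 1) - 5)*(8*w^3 + 2*w^2 - 5*w - 2))/(8*w^3 + 2*w^2 - 5*w - 2)^3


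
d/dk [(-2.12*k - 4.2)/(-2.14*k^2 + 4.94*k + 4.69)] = (-4.5368*k^2 - 17.976*k + 10.8052)/(4.5796*k^4 - 21.1432*k^3 + 4.3304*k^2 + 46.3372*k + 21.9961)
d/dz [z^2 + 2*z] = 2*z + 2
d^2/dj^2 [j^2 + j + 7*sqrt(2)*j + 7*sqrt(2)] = 2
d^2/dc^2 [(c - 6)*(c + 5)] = 2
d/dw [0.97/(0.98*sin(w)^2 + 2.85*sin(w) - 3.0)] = -(1.9012*sin(w) + 2.7645)*cos(w)/(0.98*sin(w)^2 + 2.85*sin(w) - 3.0)^2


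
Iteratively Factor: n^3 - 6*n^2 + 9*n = (n - 3)*(n^2 - 3*n) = (n - 3)^2*(n)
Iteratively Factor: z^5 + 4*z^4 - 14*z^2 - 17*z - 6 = (z + 1)*(z^4 + 3*z^3 - 3*z^2 - 11*z - 6) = (z - 2)*(z + 1)*(z^3 + 5*z^2 + 7*z + 3) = (z - 2)*(z + 1)^2*(z^2 + 4*z + 3) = (z - 2)*(z + 1)^2*(z + 3)*(z + 1)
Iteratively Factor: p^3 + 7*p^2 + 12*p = (p)*(p^2 + 7*p + 12) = p*(p + 3)*(p + 4)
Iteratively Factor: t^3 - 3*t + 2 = (t - 1)*(t^2 + t - 2) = (t - 1)*(t + 2)*(t - 1)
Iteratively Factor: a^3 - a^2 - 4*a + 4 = (a - 2)*(a^2 + a - 2) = (a - 2)*(a + 2)*(a - 1)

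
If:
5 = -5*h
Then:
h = -1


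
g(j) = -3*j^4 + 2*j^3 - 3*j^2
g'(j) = -12*j^3 + 6*j^2 - 6*j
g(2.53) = -109.73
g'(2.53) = -171.11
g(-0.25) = -0.23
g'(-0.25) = 2.06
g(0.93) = -3.23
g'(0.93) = -10.04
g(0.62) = -1.12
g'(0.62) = -4.27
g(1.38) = -11.34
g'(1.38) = -28.39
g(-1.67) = -41.02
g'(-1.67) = 82.64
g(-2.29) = -122.25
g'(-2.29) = 189.31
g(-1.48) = -27.45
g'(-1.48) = 60.92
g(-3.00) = -324.00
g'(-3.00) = 396.00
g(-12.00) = -66096.00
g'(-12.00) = 21672.00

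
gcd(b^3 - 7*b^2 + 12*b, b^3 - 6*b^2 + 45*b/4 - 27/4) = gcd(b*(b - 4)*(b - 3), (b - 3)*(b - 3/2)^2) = b - 3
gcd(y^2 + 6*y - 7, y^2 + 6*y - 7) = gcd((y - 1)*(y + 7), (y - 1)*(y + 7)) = y^2 + 6*y - 7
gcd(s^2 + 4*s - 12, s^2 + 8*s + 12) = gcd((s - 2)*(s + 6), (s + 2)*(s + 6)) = s + 6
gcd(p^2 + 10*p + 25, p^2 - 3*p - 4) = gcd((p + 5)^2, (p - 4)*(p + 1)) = 1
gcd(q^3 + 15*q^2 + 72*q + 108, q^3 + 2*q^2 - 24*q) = q + 6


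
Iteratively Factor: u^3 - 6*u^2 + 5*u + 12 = (u - 4)*(u^2 - 2*u - 3) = (u - 4)*(u + 1)*(u - 3)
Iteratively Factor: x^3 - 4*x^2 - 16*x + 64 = (x + 4)*(x^2 - 8*x + 16) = (x - 4)*(x + 4)*(x - 4)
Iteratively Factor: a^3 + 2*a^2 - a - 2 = (a + 1)*(a^2 + a - 2) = (a + 1)*(a + 2)*(a - 1)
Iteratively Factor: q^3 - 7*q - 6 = (q + 2)*(q^2 - 2*q - 3) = (q + 1)*(q + 2)*(q - 3)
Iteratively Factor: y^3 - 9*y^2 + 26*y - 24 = (y - 3)*(y^2 - 6*y + 8) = (y - 4)*(y - 3)*(y - 2)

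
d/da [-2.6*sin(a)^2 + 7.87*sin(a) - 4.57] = (7.87 - 5.2*sin(a))*cos(a)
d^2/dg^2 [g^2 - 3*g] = 2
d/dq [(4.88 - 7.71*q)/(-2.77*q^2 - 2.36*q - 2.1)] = (-21.3567*q^2 + 27.0352*q + 27.7078)/(7.6729*q^4 + 13.0744*q^3 + 17.2036*q^2 + 9.912*q + 4.41)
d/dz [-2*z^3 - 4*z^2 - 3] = 2*z*(-3*z - 4)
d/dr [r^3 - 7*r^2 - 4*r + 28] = 3*r^2 - 14*r - 4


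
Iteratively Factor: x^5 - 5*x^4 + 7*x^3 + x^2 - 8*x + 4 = (x - 1)*(x^4 - 4*x^3 + 3*x^2 + 4*x - 4) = (x - 2)*(x - 1)*(x^3 - 2*x^2 - x + 2) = (x - 2)^2*(x - 1)*(x^2 - 1) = (x - 2)^2*(x - 1)^2*(x + 1)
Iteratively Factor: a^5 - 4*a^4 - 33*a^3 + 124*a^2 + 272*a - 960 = (a + 4)*(a^4 - 8*a^3 - a^2 + 128*a - 240) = (a + 4)^2*(a^3 - 12*a^2 + 47*a - 60) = (a - 3)*(a + 4)^2*(a^2 - 9*a + 20) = (a - 4)*(a - 3)*(a + 4)^2*(a - 5)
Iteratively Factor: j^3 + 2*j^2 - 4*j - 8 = (j + 2)*(j^2 - 4) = (j + 2)^2*(j - 2)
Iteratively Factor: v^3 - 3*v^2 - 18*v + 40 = (v + 4)*(v^2 - 7*v + 10) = (v - 5)*(v + 4)*(v - 2)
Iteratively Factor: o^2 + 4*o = (o + 4)*(o)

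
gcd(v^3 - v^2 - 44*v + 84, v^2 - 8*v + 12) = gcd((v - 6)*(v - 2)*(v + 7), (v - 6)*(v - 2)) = v^2 - 8*v + 12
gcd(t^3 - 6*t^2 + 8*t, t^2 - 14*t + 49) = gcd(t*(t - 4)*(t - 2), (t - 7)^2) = 1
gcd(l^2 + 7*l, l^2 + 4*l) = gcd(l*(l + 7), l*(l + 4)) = l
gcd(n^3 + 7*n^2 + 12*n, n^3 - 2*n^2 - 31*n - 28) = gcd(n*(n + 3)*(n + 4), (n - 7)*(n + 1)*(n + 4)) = n + 4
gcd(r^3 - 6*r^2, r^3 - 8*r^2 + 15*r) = r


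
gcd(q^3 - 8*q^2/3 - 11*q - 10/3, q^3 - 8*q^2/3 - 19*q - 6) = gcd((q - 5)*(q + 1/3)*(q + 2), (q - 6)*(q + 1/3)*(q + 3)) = q + 1/3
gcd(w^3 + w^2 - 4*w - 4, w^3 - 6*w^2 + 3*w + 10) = w^2 - w - 2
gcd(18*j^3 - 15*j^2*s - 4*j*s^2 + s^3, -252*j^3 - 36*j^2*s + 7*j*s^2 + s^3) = -6*j + s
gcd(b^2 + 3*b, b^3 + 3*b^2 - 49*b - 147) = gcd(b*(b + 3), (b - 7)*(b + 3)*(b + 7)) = b + 3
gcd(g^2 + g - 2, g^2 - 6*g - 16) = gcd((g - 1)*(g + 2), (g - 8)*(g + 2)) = g + 2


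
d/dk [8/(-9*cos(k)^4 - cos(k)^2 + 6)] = -(1280*sin(2*k) + 576*sin(4*k))/(9*(cos(2*k) - 1)^2 + 38*cos(2*k) - 22)^2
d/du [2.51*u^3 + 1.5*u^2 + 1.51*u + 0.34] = 7.53*u^2 + 3.0*u + 1.51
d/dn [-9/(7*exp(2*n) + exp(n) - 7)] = (126*exp(n) + 9)*exp(n)/(7*exp(2*n) + exp(n) - 7)^2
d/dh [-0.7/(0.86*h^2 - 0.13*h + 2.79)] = (1.204*h - 0.091)/(0.86*h^2 - 0.13*h + 2.79)^2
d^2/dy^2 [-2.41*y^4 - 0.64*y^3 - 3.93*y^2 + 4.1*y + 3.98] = -28.92*y^2 - 3.84*y - 7.86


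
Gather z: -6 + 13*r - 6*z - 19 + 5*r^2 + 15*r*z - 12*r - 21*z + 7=5*r^2 + r + z*(15*r - 27) - 18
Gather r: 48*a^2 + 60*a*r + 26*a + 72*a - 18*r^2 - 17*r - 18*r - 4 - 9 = 48*a^2 + 98*a - 18*r^2 + r*(60*a - 35) - 13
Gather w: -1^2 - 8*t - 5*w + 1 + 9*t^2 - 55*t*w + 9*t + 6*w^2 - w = 9*t^2 + t + 6*w^2 + w*(-55*t - 6)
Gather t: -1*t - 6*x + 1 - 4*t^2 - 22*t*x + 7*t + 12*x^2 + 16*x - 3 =-4*t^2 + t*(6 - 22*x) + 12*x^2 + 10*x - 2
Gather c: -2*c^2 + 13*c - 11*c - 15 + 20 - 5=-2*c^2 + 2*c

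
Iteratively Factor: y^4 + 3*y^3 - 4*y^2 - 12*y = (y + 3)*(y^3 - 4*y) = (y + 2)*(y + 3)*(y^2 - 2*y) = (y - 2)*(y + 2)*(y + 3)*(y)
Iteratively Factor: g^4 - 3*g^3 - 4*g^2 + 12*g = (g)*(g^3 - 3*g^2 - 4*g + 12) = g*(g + 2)*(g^2 - 5*g + 6) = g*(g - 2)*(g + 2)*(g - 3)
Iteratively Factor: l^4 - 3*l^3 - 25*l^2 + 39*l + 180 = (l + 3)*(l^3 - 6*l^2 - 7*l + 60) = (l - 4)*(l + 3)*(l^2 - 2*l - 15) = (l - 5)*(l - 4)*(l + 3)*(l + 3)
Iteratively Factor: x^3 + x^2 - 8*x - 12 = (x + 2)*(x^2 - x - 6) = (x + 2)^2*(x - 3)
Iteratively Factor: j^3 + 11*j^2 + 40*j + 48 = (j + 4)*(j^2 + 7*j + 12) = (j + 4)^2*(j + 3)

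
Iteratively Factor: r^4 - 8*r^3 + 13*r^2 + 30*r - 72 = (r - 3)*(r^3 - 5*r^2 - 2*r + 24) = (r - 3)*(r + 2)*(r^2 - 7*r + 12) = (r - 4)*(r - 3)*(r + 2)*(r - 3)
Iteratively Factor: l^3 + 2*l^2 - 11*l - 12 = (l - 3)*(l^2 + 5*l + 4) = (l - 3)*(l + 4)*(l + 1)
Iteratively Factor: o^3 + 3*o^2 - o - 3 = (o + 3)*(o^2 - 1) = (o - 1)*(o + 3)*(o + 1)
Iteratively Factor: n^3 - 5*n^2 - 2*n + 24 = (n - 4)*(n^2 - n - 6) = (n - 4)*(n - 3)*(n + 2)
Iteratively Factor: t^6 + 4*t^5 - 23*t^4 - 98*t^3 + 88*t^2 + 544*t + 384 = (t + 4)*(t^5 - 23*t^3 - 6*t^2 + 112*t + 96) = (t - 4)*(t + 4)*(t^4 + 4*t^3 - 7*t^2 - 34*t - 24) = (t - 4)*(t + 4)^2*(t^3 - 7*t - 6) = (t - 4)*(t + 1)*(t + 4)^2*(t^2 - t - 6) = (t - 4)*(t - 3)*(t + 1)*(t + 4)^2*(t + 2)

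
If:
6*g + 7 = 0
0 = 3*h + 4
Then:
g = -7/6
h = -4/3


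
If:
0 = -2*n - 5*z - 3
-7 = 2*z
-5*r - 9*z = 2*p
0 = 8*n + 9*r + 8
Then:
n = 29/4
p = 409/12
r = -22/3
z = -7/2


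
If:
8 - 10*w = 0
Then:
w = 4/5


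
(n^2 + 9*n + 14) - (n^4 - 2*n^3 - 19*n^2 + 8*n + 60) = -n^4 + 2*n^3 + 20*n^2 + n - 46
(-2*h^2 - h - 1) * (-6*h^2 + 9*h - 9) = 12*h^4 - 12*h^3 + 15*h^2 + 9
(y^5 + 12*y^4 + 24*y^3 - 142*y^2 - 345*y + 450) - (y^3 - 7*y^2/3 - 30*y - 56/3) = y^5 + 12*y^4 + 23*y^3 - 419*y^2/3 - 315*y + 1406/3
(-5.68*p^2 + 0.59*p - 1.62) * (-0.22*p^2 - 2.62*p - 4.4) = 1.2496*p^4 + 14.7518*p^3 + 23.8026*p^2 + 1.6484*p + 7.128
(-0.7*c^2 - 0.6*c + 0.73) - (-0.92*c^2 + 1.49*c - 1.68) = 0.22*c^2 - 2.09*c + 2.41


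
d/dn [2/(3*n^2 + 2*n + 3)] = 4*(-3*n - 1)/(3*n^2 + 2*n + 3)^2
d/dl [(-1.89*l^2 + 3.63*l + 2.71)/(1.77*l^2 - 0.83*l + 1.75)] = (-4.8564*l^2 - 16.2084*l + 8.6018)/(3.1329*l^4 - 2.9382*l^3 + 6.8839*l^2 - 2.905*l + 3.0625)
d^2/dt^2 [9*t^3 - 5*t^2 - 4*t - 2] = 54*t - 10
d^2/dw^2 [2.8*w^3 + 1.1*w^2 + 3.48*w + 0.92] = 16.8*w + 2.2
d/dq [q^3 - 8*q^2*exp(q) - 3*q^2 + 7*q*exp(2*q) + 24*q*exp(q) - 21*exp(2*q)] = -8*q^2*exp(q) + 3*q^2 + 14*q*exp(2*q) + 8*q*exp(q) - 6*q - 35*exp(2*q) + 24*exp(q)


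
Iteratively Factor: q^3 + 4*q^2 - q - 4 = (q - 1)*(q^2 + 5*q + 4) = (q - 1)*(q + 1)*(q + 4)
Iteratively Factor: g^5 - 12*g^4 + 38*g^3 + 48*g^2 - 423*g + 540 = (g - 3)*(g^4 - 9*g^3 + 11*g^2 + 81*g - 180) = (g - 4)*(g - 3)*(g^3 - 5*g^2 - 9*g + 45) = (g - 4)*(g - 3)^2*(g^2 - 2*g - 15) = (g - 5)*(g - 4)*(g - 3)^2*(g + 3)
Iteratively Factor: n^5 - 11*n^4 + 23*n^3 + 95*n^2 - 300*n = (n + 3)*(n^4 - 14*n^3 + 65*n^2 - 100*n) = (n - 5)*(n + 3)*(n^3 - 9*n^2 + 20*n) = n*(n - 5)*(n + 3)*(n^2 - 9*n + 20) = n*(n - 5)*(n - 4)*(n + 3)*(n - 5)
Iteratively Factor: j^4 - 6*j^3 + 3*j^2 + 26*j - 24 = (j - 1)*(j^3 - 5*j^2 - 2*j + 24) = (j - 3)*(j - 1)*(j^2 - 2*j - 8) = (j - 4)*(j - 3)*(j - 1)*(j + 2)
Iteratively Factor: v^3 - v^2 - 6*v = (v + 2)*(v^2 - 3*v) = (v - 3)*(v + 2)*(v)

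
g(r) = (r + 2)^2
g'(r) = 2*r + 4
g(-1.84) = 0.03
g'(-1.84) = 0.32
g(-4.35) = 5.52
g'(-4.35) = -4.70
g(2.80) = 23.04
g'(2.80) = 9.60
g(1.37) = 11.36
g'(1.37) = 6.74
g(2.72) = 22.28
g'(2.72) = 9.44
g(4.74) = 45.43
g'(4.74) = 13.48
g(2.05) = 16.40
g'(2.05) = 8.10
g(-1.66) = 0.12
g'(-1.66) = 0.68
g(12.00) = 196.00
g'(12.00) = 28.00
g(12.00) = 196.00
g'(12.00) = 28.00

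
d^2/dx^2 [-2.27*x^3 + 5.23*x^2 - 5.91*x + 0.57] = 10.46 - 13.62*x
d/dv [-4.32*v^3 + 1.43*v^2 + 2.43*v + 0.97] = -12.96*v^2 + 2.86*v + 2.43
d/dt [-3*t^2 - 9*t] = -6*t - 9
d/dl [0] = 0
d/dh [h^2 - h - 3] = 2*h - 1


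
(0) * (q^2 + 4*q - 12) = 0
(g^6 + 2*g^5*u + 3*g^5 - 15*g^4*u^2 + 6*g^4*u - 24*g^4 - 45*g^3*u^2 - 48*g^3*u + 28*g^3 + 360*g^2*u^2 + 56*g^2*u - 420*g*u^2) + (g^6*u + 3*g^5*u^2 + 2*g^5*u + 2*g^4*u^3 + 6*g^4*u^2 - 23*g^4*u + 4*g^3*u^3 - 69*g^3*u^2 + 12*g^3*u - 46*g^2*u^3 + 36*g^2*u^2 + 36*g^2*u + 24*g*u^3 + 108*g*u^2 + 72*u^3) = g^6*u + g^6 + 3*g^5*u^2 + 4*g^5*u + 3*g^5 + 2*g^4*u^3 - 9*g^4*u^2 - 17*g^4*u - 24*g^4 + 4*g^3*u^3 - 114*g^3*u^2 - 36*g^3*u + 28*g^3 - 46*g^2*u^3 + 396*g^2*u^2 + 92*g^2*u + 24*g*u^3 - 312*g*u^2 + 72*u^3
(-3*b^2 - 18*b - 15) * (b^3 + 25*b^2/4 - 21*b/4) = -3*b^5 - 147*b^4/4 - 447*b^3/4 + 3*b^2/4 + 315*b/4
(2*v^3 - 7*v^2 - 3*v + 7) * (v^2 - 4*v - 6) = 2*v^5 - 15*v^4 + 13*v^3 + 61*v^2 - 10*v - 42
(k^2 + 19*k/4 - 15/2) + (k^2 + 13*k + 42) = 2*k^2 + 71*k/4 + 69/2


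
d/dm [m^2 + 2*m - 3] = 2*m + 2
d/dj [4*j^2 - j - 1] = 8*j - 1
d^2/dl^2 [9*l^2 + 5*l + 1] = 18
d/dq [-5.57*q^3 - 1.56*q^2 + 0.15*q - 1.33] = -16.71*q^2 - 3.12*q + 0.15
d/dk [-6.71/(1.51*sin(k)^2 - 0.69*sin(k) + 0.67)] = (20.2642*sin(k) - 4.6299)*cos(k)/(1.51*sin(k)^2 - 0.69*sin(k) + 0.67)^2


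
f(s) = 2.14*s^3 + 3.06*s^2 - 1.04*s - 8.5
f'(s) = 6.42*s^2 + 6.12*s - 1.04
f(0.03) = -8.53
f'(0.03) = -0.85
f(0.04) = -8.54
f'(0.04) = -0.78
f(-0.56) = -7.33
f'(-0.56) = -2.45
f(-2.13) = -13.08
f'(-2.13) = 15.05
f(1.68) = 8.54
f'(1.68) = 27.36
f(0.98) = -4.57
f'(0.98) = 11.12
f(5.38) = 407.72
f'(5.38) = 217.71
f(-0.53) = -7.41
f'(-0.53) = -2.48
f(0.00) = -8.50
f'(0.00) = -1.04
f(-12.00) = -3253.30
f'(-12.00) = 850.00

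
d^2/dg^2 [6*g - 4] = 0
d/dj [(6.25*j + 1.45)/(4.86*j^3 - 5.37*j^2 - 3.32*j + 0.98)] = (-60.75*j^3 + 12.4215*j^2 + 15.573*j + 10.939)/(23.6196*j^6 - 52.1964*j^5 - 3.4335*j^4 + 45.1824*j^3 + 0.497199999999999*j^2 - 6.5072*j + 0.9604)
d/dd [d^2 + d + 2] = 2*d + 1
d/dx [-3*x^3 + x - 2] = 1 - 9*x^2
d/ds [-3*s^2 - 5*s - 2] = -6*s - 5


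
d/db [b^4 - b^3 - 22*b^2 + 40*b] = 4*b^3 - 3*b^2 - 44*b + 40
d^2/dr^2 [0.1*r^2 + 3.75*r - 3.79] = 0.200000000000000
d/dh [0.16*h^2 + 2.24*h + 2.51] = 0.32*h + 2.24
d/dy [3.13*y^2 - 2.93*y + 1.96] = 6.26*y - 2.93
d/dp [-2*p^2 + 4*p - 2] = 4 - 4*p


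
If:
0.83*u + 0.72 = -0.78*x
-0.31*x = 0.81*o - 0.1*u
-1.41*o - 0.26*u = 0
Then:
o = 0.09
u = -0.49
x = -0.40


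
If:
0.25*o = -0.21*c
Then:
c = -1.19047619047619*o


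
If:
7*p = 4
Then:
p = 4/7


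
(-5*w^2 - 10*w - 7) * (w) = -5*w^3 - 10*w^2 - 7*w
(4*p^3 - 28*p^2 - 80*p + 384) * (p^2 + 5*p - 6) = 4*p^5 - 8*p^4 - 244*p^3 + 152*p^2 + 2400*p - 2304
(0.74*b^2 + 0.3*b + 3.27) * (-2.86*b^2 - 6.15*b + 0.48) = -2.1164*b^4 - 5.409*b^3 - 10.842*b^2 - 19.9665*b + 1.5696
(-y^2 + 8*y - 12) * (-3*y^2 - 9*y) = 3*y^4 - 15*y^3 - 36*y^2 + 108*y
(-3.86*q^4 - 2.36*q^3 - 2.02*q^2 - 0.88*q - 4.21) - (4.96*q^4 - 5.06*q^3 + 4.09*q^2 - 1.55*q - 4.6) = -8.82*q^4 + 2.7*q^3 - 6.11*q^2 + 0.67*q + 0.39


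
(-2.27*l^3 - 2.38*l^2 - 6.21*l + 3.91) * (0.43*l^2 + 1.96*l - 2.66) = -0.9761*l^5 - 5.4726*l^4 - 1.2969*l^3 - 4.1595*l^2 + 24.1822*l - 10.4006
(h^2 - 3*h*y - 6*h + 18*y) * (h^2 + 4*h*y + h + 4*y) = h^4 + h^3*y - 5*h^3 - 12*h^2*y^2 - 5*h^2*y - 6*h^2 + 60*h*y^2 - 6*h*y + 72*y^2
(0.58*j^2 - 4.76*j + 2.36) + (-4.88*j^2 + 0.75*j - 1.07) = -4.3*j^2 - 4.01*j + 1.29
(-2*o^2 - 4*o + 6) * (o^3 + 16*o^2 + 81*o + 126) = -2*o^5 - 36*o^4 - 220*o^3 - 480*o^2 - 18*o + 756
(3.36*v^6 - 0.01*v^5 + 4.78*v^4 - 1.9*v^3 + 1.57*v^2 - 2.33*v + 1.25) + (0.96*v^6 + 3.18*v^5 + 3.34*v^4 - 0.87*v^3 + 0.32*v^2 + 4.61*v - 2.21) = 4.32*v^6 + 3.17*v^5 + 8.12*v^4 - 2.77*v^3 + 1.89*v^2 + 2.28*v - 0.96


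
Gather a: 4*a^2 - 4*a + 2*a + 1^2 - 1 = 4*a^2 - 2*a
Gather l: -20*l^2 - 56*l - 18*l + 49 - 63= -20*l^2 - 74*l - 14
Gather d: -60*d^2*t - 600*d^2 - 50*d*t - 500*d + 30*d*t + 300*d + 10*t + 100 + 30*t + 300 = d^2*(-60*t - 600) + d*(-20*t - 200) + 40*t + 400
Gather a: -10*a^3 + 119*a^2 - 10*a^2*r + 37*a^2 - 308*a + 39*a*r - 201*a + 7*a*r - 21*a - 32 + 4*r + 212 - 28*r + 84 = -10*a^3 + a^2*(156 - 10*r) + a*(46*r - 530) - 24*r + 264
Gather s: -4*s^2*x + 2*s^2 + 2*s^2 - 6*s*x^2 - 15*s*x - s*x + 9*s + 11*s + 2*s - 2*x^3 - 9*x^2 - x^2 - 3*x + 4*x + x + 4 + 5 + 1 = s^2*(4 - 4*x) + s*(-6*x^2 - 16*x + 22) - 2*x^3 - 10*x^2 + 2*x + 10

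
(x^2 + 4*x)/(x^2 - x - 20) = x/(x - 5)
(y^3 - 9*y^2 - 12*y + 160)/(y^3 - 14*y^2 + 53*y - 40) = (y + 4)/(y - 1)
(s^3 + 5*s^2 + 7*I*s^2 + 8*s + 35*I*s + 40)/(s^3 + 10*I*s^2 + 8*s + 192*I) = (s^2 + s*(5 - I) - 5*I)/(s^2 + 2*I*s + 24)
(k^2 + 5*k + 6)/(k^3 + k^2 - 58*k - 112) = (k + 3)/(k^2 - k - 56)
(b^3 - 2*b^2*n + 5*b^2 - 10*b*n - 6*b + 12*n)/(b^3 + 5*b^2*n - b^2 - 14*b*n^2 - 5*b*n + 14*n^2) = (b + 6)/(b + 7*n)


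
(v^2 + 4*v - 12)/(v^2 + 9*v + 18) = (v - 2)/(v + 3)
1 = 1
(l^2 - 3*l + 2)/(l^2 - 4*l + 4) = (l - 1)/(l - 2)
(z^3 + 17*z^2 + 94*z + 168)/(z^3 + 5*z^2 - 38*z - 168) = (z + 6)/(z - 6)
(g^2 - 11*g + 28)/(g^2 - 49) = (g - 4)/(g + 7)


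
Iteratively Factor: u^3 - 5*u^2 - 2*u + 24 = (u - 4)*(u^2 - u - 6) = (u - 4)*(u - 3)*(u + 2)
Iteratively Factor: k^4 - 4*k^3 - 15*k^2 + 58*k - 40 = (k + 4)*(k^3 - 8*k^2 + 17*k - 10) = (k - 2)*(k + 4)*(k^2 - 6*k + 5) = (k - 5)*(k - 2)*(k + 4)*(k - 1)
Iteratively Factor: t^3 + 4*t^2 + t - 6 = (t + 3)*(t^2 + t - 2) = (t - 1)*(t + 3)*(t + 2)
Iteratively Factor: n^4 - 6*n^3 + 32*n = (n - 4)*(n^3 - 2*n^2 - 8*n) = (n - 4)^2*(n^2 + 2*n) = (n - 4)^2*(n + 2)*(n)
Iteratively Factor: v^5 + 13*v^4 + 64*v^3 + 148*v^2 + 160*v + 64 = (v + 4)*(v^4 + 9*v^3 + 28*v^2 + 36*v + 16) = (v + 4)^2*(v^3 + 5*v^2 + 8*v + 4) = (v + 1)*(v + 4)^2*(v^2 + 4*v + 4) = (v + 1)*(v + 2)*(v + 4)^2*(v + 2)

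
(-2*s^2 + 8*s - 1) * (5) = -10*s^2 + 40*s - 5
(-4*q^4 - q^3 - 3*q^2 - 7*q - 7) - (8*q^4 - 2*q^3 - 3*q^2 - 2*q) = -12*q^4 + q^3 - 5*q - 7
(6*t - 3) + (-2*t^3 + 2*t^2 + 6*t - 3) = -2*t^3 + 2*t^2 + 12*t - 6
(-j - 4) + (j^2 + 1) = j^2 - j - 3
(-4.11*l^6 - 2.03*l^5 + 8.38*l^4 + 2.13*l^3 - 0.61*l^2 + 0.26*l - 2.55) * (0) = 0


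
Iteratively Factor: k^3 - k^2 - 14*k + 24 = (k - 3)*(k^2 + 2*k - 8) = (k - 3)*(k + 4)*(k - 2)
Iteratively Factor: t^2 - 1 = (t + 1)*(t - 1)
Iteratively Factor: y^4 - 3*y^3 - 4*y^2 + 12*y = (y - 3)*(y^3 - 4*y) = y*(y - 3)*(y^2 - 4) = y*(y - 3)*(y + 2)*(y - 2)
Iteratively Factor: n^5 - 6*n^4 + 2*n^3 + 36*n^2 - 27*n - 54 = (n - 3)*(n^4 - 3*n^3 - 7*n^2 + 15*n + 18) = (n - 3)*(n + 2)*(n^3 - 5*n^2 + 3*n + 9) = (n - 3)^2*(n + 2)*(n^2 - 2*n - 3) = (n - 3)^3*(n + 2)*(n + 1)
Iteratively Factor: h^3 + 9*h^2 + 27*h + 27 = (h + 3)*(h^2 + 6*h + 9) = (h + 3)^2*(h + 3)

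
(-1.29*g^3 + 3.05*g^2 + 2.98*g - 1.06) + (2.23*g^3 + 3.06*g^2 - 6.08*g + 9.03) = 0.94*g^3 + 6.11*g^2 - 3.1*g + 7.97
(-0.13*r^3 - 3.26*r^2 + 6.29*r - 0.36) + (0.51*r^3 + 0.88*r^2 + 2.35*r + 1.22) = 0.38*r^3 - 2.38*r^2 + 8.64*r + 0.86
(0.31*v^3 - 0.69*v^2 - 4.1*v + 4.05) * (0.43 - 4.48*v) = -1.3888*v^4 + 3.2245*v^3 + 18.0713*v^2 - 19.907*v + 1.7415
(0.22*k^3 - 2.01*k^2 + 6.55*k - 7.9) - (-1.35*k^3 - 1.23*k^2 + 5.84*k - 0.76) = 1.57*k^3 - 0.78*k^2 + 0.71*k - 7.14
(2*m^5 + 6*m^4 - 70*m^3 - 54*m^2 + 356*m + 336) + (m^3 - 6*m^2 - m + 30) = 2*m^5 + 6*m^4 - 69*m^3 - 60*m^2 + 355*m + 366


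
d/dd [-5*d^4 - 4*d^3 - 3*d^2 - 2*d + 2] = -20*d^3 - 12*d^2 - 6*d - 2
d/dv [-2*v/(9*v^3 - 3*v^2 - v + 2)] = 2*(18*v^3 - 3*v^2 - 2)/(81*v^6 - 54*v^5 - 9*v^4 + 42*v^3 - 11*v^2 - 4*v + 4)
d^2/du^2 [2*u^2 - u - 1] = 4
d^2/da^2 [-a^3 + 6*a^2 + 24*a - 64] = 12 - 6*a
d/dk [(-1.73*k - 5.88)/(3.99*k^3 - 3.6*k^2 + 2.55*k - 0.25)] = (13.8054*k^3 + 64.1556*k^2 - 42.336*k + 15.4265)/(15.9201*k^6 - 28.728*k^5 + 33.309*k^4 - 20.355*k^3 + 8.3025*k^2 - 1.275*k + 0.0625)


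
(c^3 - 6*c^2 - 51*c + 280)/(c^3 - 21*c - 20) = (c^2 - c - 56)/(c^2 + 5*c + 4)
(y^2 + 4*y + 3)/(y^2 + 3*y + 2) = (y + 3)/(y + 2)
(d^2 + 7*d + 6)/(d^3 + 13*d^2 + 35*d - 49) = (d^2 + 7*d + 6)/(d^3 + 13*d^2 + 35*d - 49)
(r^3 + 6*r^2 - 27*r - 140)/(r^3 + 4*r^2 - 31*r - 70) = (r + 4)/(r + 2)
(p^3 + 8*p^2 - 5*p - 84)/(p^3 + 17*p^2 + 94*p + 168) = (p - 3)/(p + 6)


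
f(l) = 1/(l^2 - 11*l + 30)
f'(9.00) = -0.05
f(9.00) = 0.08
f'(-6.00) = 0.00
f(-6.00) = 0.01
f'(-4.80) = 0.00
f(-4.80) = 0.01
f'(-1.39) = 0.01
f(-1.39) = 0.02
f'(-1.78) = 0.01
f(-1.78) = 0.02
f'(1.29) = 0.03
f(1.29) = 0.06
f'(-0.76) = 0.01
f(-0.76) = 0.03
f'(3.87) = 0.56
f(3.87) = 0.42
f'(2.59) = 0.09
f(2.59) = 0.12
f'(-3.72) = 0.00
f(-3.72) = 0.01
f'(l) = (11 - 2*l)/(l^2 - 11*l + 30)^2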